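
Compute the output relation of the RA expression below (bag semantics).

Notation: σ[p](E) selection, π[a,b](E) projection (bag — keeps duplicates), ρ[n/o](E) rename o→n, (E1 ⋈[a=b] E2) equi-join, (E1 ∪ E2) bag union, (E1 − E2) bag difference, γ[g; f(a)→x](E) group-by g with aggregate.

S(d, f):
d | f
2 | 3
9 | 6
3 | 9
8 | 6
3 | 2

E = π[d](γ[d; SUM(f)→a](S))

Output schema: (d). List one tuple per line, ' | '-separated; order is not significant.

Stepwise |·|:
  S → 5
  γ[d; SUM(f)→a](S) → 4
  π[d](γ[d; SUM(f)→a](S)) → 4

== RESULT ==
d
2
3
8
9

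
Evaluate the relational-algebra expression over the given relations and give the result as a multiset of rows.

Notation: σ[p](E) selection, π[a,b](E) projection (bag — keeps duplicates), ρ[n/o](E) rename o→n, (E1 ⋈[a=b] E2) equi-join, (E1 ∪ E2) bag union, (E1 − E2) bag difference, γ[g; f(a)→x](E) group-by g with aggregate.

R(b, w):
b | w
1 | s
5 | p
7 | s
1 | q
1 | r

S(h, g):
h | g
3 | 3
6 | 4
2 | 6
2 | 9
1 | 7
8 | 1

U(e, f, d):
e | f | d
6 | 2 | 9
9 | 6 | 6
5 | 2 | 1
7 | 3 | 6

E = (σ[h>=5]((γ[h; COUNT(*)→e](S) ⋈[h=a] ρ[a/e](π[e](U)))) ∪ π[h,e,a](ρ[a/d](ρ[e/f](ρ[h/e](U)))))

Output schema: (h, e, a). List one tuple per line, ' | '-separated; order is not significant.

Row counts bottom-up:
  S → 6
  γ[h; COUNT(*)→e](S) → 5
  U → 4
  π[e](U) → 4
  ρ[a/e](π[e](U)) → 4
  (γ[h; COUNT(*)→e](S) ⋈[h=a] ρ[a/e](π[e](U))) → 1
  σ[h>=5]((γ[h; COUNT(*)→e](S) ⋈[h=a] ρ[a/e](π[e](U)))) → 1
  U → 4
  ρ[h/e](U) → 4
  ρ[e/f](ρ[h/e](U)) → 4
  ρ[a/d](ρ[e/f](ρ[h/e](U))) → 4
  π[h,e,a](ρ[a/d](ρ[e/f](ρ[h/e](U)))) → 4
  (σ[h>=5]((γ[h; COUNT(*)→e](S) ⋈[h=a] ρ[a/e](π[e](U)))) ∪ π[h,e,a](ρ[a/d](ρ[e/f](ρ[h/e](U))))) → 5

== RESULT ==
h | e | a
5 | 2 | 1
6 | 1 | 6
6 | 2 | 9
7 | 3 | 6
9 | 6 | 6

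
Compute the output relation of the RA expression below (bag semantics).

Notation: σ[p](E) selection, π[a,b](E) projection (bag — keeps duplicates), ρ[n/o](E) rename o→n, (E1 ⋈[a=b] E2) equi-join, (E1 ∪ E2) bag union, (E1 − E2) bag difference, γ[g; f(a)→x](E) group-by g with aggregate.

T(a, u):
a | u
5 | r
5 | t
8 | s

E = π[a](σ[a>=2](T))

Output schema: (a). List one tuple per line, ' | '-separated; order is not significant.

Row counts bottom-up:
  T → 3
  σ[a>=2](T) → 3
  π[a](σ[a>=2](T)) → 3

== RESULT ==
a
5
5
8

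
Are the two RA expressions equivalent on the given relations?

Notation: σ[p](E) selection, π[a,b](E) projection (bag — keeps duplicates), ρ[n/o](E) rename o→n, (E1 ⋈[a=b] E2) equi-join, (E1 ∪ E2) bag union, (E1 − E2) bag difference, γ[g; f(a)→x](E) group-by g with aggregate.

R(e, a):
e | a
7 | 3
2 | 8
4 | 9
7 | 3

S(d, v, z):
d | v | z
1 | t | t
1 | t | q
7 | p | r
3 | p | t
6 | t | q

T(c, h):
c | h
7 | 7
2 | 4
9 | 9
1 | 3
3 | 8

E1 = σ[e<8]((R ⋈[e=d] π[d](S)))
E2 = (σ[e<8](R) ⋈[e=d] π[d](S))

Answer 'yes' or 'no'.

E1 per-node cardinality:
  R → 4
  S → 5
  π[d](S) → 5
  (R ⋈[e=d] π[d](S)) → 2
  σ[e<8]((R ⋈[e=d] π[d](S))) → 2
E2 per-node cardinality:
  R → 4
  σ[e<8](R) → 4
  S → 5
  π[d](S) → 5
  (σ[e<8](R) ⋈[e=d] π[d](S)) → 2

E1 and E2 produce the same multiset:
e | a | d
7 | 3 | 7
7 | 3 | 7

yes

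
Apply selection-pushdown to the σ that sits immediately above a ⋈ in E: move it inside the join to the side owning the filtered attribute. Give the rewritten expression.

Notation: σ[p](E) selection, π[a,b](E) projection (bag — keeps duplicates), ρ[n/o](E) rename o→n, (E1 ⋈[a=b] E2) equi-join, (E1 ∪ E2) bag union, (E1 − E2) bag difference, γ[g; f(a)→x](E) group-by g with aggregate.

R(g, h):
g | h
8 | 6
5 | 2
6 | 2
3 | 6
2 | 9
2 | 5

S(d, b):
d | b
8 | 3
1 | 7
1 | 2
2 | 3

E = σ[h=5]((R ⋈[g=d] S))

σ filters on h, owned by the left side.
E' = (σ[h=5](R) ⋈[g=d] S)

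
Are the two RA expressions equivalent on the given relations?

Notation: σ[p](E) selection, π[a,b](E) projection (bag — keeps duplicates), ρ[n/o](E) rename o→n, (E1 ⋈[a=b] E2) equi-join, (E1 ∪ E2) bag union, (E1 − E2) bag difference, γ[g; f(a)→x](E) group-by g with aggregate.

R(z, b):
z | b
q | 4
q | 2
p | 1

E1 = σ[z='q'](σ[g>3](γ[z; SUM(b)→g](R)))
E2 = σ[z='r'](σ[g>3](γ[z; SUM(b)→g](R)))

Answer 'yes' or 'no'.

E1 subexpression sizes:
  R → 3
  γ[z; SUM(b)→g](R) → 2
  σ[g>3](γ[z; SUM(b)→g](R)) → 1
  σ[z='q'](σ[g>3](γ[z; SUM(b)→g](R))) → 1
E2 subexpression sizes:
  R → 3
  γ[z; SUM(b)→g](R) → 2
  σ[g>3](γ[z; SUM(b)→g](R)) → 1
  σ[z='r'](σ[g>3](γ[z; SUM(b)→g](R))) → 0

E1 result:
z | g
q | 6
E2 result:
z | g
(0 rows)
Witness: ('q', 6) appears 1× in E1 but 0× in E2.

no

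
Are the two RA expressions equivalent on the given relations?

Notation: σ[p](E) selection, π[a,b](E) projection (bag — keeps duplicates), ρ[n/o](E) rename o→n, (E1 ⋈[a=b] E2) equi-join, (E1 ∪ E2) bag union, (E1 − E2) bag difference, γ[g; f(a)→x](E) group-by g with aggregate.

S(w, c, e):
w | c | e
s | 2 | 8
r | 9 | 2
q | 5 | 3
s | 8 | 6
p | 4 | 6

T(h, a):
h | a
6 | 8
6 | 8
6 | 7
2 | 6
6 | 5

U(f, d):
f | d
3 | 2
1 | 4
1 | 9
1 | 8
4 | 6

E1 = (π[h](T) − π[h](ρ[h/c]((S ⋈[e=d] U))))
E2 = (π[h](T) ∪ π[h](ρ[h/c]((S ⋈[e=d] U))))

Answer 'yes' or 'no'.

E1 per-node cardinality:
  T → 5
  π[h](T) → 5
  S → 5
  U → 5
  (S ⋈[e=d] U) → 4
  ρ[h/c]((S ⋈[e=d] U)) → 4
  π[h](ρ[h/c]((S ⋈[e=d] U))) → 4
  (π[h](T) − π[h](ρ[h/c]((S ⋈[e=d] U)))) → 4
E2 per-node cardinality:
  T → 5
  π[h](T) → 5
  S → 5
  U → 5
  (S ⋈[e=d] U) → 4
  ρ[h/c]((S ⋈[e=d] U)) → 4
  π[h](ρ[h/c]((S ⋈[e=d] U))) → 4
  (π[h](T) ∪ π[h](ρ[h/c]((S ⋈[e=d] U)))) → 9

E1 result:
h
6
6
6
6
E2 result:
h
2
2
4
6
6
6
6
8
9
Witness: (2,) appears 0× in E1 but 2× in E2.

no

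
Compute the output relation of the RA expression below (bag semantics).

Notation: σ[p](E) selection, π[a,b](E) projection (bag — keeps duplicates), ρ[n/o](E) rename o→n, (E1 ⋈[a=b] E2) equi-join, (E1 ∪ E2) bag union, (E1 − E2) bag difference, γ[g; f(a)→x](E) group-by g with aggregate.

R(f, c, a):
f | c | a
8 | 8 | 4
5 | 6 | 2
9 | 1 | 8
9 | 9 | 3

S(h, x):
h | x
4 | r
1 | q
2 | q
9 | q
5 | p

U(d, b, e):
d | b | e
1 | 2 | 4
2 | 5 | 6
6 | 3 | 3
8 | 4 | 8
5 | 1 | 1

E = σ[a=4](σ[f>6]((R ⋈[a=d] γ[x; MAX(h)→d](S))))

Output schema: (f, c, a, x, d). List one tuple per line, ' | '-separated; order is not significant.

Subexpression sizes:
  R → 4
  S → 5
  γ[x; MAX(h)→d](S) → 3
  (R ⋈[a=d] γ[x; MAX(h)→d](S)) → 1
  σ[f>6]((R ⋈[a=d] γ[x; MAX(h)→d](S))) → 1
  σ[a=4](σ[f>6]((R ⋈[a=d] γ[x; MAX(h)→d](S)))) → 1

== RESULT ==
f | c | a | x | d
8 | 8 | 4 | r | 4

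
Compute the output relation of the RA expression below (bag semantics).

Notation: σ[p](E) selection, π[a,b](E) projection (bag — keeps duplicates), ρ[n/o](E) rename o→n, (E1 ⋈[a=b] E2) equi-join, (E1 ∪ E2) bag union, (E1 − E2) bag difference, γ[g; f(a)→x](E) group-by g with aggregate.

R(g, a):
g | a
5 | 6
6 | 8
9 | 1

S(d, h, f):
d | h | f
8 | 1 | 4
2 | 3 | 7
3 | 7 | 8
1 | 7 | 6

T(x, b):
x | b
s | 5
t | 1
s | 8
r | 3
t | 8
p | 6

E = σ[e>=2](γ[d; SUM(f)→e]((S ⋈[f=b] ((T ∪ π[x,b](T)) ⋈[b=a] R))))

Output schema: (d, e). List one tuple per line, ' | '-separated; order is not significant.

Per-node cardinality:
  S → 4
  T → 6
  T → 6
  π[x,b](T) → 6
  (T ∪ π[x,b](T)) → 12
  R → 3
  ((T ∪ π[x,b](T)) ⋈[b=a] R) → 8
  (S ⋈[f=b] ((T ∪ π[x,b](T)) ⋈[b=a] R)) → 6
  γ[d; SUM(f)→e]((S ⋈[f=b] ((T ∪ π[x,b](T)) ⋈[b=a] R))) → 2
  σ[e>=2](γ[d; SUM(f)→e]((S ⋈[f=b] ((T ∪ π[x,b](T)) ⋈[b=a] R)))) → 2

== RESULT ==
d | e
1 | 12
3 | 32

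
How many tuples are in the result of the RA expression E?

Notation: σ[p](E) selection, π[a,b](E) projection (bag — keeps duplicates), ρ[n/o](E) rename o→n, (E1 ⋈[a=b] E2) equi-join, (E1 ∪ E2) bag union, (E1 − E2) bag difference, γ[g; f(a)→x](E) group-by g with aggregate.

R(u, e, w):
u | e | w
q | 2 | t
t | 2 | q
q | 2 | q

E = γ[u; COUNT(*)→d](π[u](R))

Subexpression sizes:
  R → 3
  π[u](R) → 3
  γ[u; COUNT(*)→d](π[u](R)) → 2

|E| = 2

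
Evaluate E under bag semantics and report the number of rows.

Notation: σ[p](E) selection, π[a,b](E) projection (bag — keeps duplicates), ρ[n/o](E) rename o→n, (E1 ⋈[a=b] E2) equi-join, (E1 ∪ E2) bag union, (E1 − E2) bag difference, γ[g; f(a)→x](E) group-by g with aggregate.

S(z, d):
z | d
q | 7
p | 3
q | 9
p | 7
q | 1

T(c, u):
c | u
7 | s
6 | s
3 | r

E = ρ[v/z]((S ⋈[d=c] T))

Per-node cardinality:
  S → 5
  T → 3
  (S ⋈[d=c] T) → 3
  ρ[v/z]((S ⋈[d=c] T)) → 3

|E| = 3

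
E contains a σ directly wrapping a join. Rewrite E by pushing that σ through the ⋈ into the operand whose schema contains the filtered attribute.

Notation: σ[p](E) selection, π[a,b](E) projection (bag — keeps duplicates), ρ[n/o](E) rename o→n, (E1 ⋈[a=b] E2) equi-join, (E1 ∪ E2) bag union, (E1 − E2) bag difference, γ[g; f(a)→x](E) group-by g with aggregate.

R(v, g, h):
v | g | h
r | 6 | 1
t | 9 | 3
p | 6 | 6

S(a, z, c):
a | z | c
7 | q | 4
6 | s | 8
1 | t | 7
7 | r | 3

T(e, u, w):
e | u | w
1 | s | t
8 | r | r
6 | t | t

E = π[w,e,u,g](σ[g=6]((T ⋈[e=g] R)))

σ filters on g, owned by the right side.
E' = π[w,e,u,g]((T ⋈[e=g] σ[g=6](R)))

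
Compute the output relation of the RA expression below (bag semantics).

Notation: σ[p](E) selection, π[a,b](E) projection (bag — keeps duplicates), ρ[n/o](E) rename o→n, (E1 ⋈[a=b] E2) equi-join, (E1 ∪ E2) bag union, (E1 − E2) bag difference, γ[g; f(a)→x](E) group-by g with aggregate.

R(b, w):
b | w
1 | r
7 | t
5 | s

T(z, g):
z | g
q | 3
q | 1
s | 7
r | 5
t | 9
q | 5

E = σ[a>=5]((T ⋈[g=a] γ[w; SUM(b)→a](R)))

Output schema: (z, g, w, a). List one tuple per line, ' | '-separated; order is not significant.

Row counts bottom-up:
  T → 6
  R → 3
  γ[w; SUM(b)→a](R) → 3
  (T ⋈[g=a] γ[w; SUM(b)→a](R)) → 4
  σ[a>=5]((T ⋈[g=a] γ[w; SUM(b)→a](R))) → 3

== RESULT ==
z | g | w | a
q | 5 | s | 5
r | 5 | s | 5
s | 7 | t | 7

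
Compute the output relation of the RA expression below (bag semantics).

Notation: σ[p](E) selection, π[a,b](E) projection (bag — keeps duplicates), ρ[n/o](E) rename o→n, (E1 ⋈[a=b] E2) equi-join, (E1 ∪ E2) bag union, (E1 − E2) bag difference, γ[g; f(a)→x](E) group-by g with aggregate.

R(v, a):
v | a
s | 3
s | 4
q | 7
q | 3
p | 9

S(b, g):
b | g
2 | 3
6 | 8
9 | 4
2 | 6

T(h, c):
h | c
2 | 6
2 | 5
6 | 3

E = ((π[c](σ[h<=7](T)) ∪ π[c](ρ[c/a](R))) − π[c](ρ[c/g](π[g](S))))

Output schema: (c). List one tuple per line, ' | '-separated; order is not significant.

Per-node cardinality:
  T → 3
  σ[h<=7](T) → 3
  π[c](σ[h<=7](T)) → 3
  R → 5
  ρ[c/a](R) → 5
  π[c](ρ[c/a](R)) → 5
  (π[c](σ[h<=7](T)) ∪ π[c](ρ[c/a](R))) → 8
  S → 4
  π[g](S) → 4
  ρ[c/g](π[g](S)) → 4
  π[c](ρ[c/g](π[g](S))) → 4
  ((π[c](σ[h<=7](T)) ∪ π[c](ρ[c/a](R))) − π[c](ρ[c/g](π[g](S)))) → 5

== RESULT ==
c
3
3
5
7
9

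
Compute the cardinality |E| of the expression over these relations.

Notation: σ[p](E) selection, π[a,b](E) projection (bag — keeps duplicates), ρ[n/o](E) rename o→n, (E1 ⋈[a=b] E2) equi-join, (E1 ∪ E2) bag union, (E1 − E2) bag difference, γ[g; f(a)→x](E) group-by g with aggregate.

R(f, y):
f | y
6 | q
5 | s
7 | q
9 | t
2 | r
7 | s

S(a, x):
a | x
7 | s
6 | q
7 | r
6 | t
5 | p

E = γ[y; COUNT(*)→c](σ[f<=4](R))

Subexpression sizes:
  R → 6
  σ[f<=4](R) → 1
  γ[y; COUNT(*)→c](σ[f<=4](R)) → 1

|E| = 1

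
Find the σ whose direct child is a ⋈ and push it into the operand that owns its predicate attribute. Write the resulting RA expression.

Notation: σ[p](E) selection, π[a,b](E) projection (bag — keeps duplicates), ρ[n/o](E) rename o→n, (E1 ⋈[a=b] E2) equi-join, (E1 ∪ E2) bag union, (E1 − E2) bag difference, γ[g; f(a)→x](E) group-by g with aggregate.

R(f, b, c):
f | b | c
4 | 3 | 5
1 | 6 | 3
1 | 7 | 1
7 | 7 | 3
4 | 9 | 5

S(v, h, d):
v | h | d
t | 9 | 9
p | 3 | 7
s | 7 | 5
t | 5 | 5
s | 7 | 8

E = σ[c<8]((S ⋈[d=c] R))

σ filters on c, owned by the right side.
E' = (S ⋈[d=c] σ[c<8](R))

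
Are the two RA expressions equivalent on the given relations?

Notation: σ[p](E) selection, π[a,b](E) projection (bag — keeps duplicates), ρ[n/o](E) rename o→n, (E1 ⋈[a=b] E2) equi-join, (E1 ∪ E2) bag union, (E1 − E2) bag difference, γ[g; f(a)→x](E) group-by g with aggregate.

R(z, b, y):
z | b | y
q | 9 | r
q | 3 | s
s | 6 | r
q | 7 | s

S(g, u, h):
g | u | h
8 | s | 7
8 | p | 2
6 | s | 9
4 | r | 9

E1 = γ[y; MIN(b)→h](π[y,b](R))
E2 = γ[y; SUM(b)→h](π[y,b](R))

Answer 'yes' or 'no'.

E1 per-node cardinality:
  R → 4
  π[y,b](R) → 4
  γ[y; MIN(b)→h](π[y,b](R)) → 2
E2 per-node cardinality:
  R → 4
  π[y,b](R) → 4
  γ[y; SUM(b)→h](π[y,b](R)) → 2

E1 result:
y | h
r | 6
s | 3
E2 result:
y | h
r | 15
s | 10
Witness: ('s', 10) appears 0× in E1 but 1× in E2.

no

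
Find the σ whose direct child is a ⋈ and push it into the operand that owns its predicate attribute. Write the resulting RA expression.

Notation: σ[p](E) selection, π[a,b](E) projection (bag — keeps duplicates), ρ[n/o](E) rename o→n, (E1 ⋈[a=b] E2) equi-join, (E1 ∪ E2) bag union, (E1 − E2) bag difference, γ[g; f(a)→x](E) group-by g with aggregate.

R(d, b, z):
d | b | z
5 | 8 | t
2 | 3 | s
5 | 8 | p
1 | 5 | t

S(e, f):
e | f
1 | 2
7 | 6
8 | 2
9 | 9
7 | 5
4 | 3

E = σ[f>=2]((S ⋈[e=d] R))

σ filters on f, owned by the left side.
E' = (σ[f>=2](S) ⋈[e=d] R)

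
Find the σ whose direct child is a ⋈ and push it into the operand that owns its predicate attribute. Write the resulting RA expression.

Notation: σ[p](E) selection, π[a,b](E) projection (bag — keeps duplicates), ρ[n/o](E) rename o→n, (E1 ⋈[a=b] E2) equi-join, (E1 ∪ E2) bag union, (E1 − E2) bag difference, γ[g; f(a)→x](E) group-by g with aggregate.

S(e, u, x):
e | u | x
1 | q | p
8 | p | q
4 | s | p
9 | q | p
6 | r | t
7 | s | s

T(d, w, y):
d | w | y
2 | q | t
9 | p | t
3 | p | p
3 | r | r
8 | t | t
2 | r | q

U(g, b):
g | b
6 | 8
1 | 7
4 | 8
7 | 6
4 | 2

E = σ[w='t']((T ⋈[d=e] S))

σ filters on w, owned by the left side.
E' = (σ[w='t'](T) ⋈[d=e] S)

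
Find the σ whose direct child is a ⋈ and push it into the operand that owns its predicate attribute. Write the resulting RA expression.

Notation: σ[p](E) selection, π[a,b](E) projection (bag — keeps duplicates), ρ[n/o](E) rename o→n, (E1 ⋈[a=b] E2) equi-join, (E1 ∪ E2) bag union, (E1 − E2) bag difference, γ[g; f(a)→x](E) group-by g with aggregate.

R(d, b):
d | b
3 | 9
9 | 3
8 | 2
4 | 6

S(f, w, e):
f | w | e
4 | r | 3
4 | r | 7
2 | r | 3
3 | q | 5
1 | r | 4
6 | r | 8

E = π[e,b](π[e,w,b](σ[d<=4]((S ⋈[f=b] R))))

σ filters on d, owned by the right side.
E' = π[e,b](π[e,w,b]((S ⋈[f=b] σ[d<=4](R))))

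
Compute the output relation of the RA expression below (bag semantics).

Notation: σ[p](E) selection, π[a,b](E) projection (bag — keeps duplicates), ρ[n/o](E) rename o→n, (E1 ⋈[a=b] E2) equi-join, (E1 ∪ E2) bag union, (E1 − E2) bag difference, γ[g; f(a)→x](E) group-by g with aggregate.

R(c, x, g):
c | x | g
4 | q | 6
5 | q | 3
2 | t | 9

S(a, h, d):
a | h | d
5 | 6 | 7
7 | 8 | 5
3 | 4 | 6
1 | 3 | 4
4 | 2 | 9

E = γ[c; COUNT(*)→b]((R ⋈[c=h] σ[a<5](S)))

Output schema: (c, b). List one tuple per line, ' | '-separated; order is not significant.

Stepwise |·|:
  R → 3
  S → 5
  σ[a<5](S) → 3
  (R ⋈[c=h] σ[a<5](S)) → 2
  γ[c; COUNT(*)→b]((R ⋈[c=h] σ[a<5](S))) → 2

== RESULT ==
c | b
2 | 1
4 | 1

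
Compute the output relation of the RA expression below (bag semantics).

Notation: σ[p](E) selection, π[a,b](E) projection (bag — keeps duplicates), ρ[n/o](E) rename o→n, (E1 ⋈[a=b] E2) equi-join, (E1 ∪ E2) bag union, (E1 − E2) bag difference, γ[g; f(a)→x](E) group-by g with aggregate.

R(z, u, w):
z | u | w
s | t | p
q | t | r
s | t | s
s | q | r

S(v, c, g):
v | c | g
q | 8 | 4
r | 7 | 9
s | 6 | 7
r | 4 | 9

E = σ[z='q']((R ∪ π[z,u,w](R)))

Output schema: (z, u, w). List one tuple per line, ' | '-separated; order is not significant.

Subexpression sizes:
  R → 4
  R → 4
  π[z,u,w](R) → 4
  (R ∪ π[z,u,w](R)) → 8
  σ[z='q']((R ∪ π[z,u,w](R))) → 2

== RESULT ==
z | u | w
q | t | r
q | t | r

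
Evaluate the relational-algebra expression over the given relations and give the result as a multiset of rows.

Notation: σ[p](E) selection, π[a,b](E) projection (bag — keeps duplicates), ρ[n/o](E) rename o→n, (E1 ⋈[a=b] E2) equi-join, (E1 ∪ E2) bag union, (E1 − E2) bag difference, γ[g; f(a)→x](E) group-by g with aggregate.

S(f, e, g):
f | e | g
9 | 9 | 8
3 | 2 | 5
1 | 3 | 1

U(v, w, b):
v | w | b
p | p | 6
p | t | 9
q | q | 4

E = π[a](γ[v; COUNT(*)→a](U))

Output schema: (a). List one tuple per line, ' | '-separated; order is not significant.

Stepwise |·|:
  U → 3
  γ[v; COUNT(*)→a](U) → 2
  π[a](γ[v; COUNT(*)→a](U)) → 2

== RESULT ==
a
1
2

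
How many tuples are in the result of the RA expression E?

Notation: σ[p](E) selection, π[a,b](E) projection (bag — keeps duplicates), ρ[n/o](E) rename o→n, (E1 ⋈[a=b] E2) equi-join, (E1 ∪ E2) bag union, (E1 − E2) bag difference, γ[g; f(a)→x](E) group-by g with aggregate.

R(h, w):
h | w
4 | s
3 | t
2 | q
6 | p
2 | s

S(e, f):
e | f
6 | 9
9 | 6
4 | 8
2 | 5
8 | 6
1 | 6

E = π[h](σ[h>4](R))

Row counts bottom-up:
  R → 5
  σ[h>4](R) → 1
  π[h](σ[h>4](R)) → 1

|E| = 1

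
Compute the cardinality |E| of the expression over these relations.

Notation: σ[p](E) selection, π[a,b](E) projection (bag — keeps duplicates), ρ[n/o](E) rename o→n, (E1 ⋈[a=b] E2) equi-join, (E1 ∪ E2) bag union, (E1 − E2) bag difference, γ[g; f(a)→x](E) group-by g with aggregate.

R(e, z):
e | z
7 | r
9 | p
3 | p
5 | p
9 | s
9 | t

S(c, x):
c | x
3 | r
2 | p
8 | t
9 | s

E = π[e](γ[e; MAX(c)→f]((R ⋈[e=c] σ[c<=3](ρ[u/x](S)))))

Subexpression sizes:
  R → 6
  S → 4
  ρ[u/x](S) → 4
  σ[c<=3](ρ[u/x](S)) → 2
  (R ⋈[e=c] σ[c<=3](ρ[u/x](S))) → 1
  γ[e; MAX(c)→f]((R ⋈[e=c] σ[c<=3](ρ[u/x](S)))) → 1
  π[e](γ[e; MAX(c)→f]((R ⋈[e=c] σ[c<=3](ρ[u/x](S))))) → 1

|E| = 1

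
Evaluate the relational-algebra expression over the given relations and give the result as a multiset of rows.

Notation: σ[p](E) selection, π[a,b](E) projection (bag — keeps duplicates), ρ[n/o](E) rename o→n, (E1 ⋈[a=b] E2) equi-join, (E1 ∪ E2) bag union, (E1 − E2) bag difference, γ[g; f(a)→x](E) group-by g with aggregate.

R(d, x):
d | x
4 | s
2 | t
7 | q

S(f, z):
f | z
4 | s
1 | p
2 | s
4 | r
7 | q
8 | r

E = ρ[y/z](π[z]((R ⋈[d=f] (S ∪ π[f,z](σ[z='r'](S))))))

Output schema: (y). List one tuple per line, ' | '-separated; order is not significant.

Row counts bottom-up:
  R → 3
  S → 6
  S → 6
  σ[z='r'](S) → 2
  π[f,z](σ[z='r'](S)) → 2
  (S ∪ π[f,z](σ[z='r'](S))) → 8
  (R ⋈[d=f] (S ∪ π[f,z](σ[z='r'](S)))) → 5
  π[z]((R ⋈[d=f] (S ∪ π[f,z](σ[z='r'](S))))) → 5
  ρ[y/z](π[z]((R ⋈[d=f] (S ∪ π[f,z](σ[z='r'](S)))))) → 5

== RESULT ==
y
q
r
r
s
s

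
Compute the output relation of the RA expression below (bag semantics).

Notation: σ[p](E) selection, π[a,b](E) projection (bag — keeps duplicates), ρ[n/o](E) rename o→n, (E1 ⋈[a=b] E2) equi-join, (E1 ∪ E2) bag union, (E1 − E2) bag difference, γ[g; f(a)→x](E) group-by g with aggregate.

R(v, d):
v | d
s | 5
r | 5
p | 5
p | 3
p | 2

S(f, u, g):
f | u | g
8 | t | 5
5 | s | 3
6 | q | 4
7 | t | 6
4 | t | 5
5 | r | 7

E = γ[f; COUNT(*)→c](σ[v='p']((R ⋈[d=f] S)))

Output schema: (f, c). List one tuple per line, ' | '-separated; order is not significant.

Row counts bottom-up:
  R → 5
  S → 6
  (R ⋈[d=f] S) → 6
  σ[v='p']((R ⋈[d=f] S)) → 2
  γ[f; COUNT(*)→c](σ[v='p']((R ⋈[d=f] S))) → 1

== RESULT ==
f | c
5 | 2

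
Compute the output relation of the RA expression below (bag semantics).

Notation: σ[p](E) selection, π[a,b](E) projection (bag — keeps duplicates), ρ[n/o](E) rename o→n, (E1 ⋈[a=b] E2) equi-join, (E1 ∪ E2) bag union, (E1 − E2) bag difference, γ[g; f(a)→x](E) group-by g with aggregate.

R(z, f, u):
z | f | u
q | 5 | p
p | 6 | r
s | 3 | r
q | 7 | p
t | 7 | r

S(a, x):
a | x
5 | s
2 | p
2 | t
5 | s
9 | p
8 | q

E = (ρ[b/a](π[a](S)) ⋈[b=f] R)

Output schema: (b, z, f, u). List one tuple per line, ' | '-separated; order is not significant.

Stepwise |·|:
  S → 6
  π[a](S) → 6
  ρ[b/a](π[a](S)) → 6
  R → 5
  (ρ[b/a](π[a](S)) ⋈[b=f] R) → 2

== RESULT ==
b | z | f | u
5 | q | 5 | p
5 | q | 5 | p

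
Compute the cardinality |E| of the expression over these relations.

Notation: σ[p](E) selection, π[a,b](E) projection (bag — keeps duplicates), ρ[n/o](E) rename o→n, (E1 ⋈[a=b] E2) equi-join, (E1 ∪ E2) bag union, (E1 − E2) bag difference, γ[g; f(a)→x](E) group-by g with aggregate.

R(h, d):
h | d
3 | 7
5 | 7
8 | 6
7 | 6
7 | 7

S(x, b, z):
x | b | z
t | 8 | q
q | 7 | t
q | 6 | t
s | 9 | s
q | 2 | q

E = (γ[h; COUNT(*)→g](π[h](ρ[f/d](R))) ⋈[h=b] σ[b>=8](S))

Row counts bottom-up:
  R → 5
  ρ[f/d](R) → 5
  π[h](ρ[f/d](R)) → 5
  γ[h; COUNT(*)→g](π[h](ρ[f/d](R))) → 4
  S → 5
  σ[b>=8](S) → 2
  (γ[h; COUNT(*)→g](π[h](ρ[f/d](R))) ⋈[h=b] σ[b>=8](S)) → 1

|E| = 1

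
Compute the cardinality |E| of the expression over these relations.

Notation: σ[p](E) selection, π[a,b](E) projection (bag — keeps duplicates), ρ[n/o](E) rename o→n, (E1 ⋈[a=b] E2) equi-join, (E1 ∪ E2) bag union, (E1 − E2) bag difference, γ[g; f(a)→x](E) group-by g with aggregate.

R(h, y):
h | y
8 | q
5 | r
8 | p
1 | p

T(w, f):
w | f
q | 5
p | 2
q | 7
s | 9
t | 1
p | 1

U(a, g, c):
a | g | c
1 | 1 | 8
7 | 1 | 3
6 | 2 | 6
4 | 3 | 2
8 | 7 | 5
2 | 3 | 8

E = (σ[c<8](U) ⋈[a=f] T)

Stepwise |·|:
  U → 6
  σ[c<8](U) → 4
  T → 6
  (σ[c<8](U) ⋈[a=f] T) → 1

|E| = 1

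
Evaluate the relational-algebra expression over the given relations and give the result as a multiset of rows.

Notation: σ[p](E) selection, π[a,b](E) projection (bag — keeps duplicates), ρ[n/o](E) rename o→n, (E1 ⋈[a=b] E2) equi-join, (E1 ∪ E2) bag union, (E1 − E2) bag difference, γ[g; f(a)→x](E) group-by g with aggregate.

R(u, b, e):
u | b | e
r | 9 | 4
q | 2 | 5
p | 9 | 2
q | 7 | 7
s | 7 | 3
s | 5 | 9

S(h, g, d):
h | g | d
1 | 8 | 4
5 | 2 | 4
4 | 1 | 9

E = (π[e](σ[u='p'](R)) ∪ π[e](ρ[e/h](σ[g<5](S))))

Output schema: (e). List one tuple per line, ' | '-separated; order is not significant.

Stepwise |·|:
  R → 6
  σ[u='p'](R) → 1
  π[e](σ[u='p'](R)) → 1
  S → 3
  σ[g<5](S) → 2
  ρ[e/h](σ[g<5](S)) → 2
  π[e](ρ[e/h](σ[g<5](S))) → 2
  (π[e](σ[u='p'](R)) ∪ π[e](ρ[e/h](σ[g<5](S)))) → 3

== RESULT ==
e
2
4
5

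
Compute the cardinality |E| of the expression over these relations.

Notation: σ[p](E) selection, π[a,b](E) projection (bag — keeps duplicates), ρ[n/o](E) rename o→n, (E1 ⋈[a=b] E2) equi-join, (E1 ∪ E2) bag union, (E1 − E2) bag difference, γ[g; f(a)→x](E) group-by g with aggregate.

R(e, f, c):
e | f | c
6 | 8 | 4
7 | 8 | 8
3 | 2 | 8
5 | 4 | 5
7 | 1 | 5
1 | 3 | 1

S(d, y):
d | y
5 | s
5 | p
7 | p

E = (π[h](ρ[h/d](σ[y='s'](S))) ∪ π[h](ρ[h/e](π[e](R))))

Subexpression sizes:
  S → 3
  σ[y='s'](S) → 1
  ρ[h/d](σ[y='s'](S)) → 1
  π[h](ρ[h/d](σ[y='s'](S))) → 1
  R → 6
  π[e](R) → 6
  ρ[h/e](π[e](R)) → 6
  π[h](ρ[h/e](π[e](R))) → 6
  (π[h](ρ[h/d](σ[y='s'](S))) ∪ π[h](ρ[h/e](π[e](R)))) → 7

|E| = 7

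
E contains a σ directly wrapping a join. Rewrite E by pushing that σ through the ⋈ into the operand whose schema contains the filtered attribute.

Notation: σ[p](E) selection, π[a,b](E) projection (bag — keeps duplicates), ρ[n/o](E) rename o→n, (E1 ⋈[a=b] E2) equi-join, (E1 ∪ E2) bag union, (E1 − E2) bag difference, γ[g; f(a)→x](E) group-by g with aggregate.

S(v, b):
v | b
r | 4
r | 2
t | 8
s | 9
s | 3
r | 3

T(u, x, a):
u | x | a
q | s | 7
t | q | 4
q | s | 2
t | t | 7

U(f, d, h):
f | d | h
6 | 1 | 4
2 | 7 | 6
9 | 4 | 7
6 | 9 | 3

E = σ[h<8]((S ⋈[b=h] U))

σ filters on h, owned by the right side.
E' = (S ⋈[b=h] σ[h<8](U))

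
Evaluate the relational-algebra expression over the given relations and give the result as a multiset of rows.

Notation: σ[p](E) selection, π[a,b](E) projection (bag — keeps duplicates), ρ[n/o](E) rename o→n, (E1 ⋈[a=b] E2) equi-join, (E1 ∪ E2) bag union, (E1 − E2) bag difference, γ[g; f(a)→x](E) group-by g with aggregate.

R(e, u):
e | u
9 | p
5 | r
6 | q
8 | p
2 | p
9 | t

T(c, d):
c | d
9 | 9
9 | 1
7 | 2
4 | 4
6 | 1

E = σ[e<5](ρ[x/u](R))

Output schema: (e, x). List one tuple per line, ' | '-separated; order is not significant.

Per-node cardinality:
  R → 6
  ρ[x/u](R) → 6
  σ[e<5](ρ[x/u](R)) → 1

== RESULT ==
e | x
2 | p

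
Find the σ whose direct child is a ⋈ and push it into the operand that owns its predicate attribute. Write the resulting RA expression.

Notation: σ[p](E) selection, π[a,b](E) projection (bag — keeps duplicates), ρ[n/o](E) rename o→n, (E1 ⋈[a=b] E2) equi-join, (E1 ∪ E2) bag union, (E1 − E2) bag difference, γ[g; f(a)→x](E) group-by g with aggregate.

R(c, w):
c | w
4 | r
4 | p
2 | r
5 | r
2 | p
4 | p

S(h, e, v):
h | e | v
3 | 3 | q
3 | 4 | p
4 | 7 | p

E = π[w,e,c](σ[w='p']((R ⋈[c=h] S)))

σ filters on w, owned by the left side.
E' = π[w,e,c]((σ[w='p'](R) ⋈[c=h] S))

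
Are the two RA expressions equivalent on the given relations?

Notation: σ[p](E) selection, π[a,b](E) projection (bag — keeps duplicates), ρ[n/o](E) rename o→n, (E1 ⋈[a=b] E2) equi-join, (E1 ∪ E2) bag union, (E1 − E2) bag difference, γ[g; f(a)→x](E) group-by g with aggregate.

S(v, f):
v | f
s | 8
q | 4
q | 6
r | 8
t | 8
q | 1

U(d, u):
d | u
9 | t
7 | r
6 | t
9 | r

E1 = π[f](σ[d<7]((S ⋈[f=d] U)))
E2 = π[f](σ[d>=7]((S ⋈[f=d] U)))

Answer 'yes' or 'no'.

E1 row counts bottom-up:
  S → 6
  U → 4
  (S ⋈[f=d] U) → 1
  σ[d<7]((S ⋈[f=d] U)) → 1
  π[f](σ[d<7]((S ⋈[f=d] U))) → 1
E2 row counts bottom-up:
  S → 6
  U → 4
  (S ⋈[f=d] U) → 1
  σ[d>=7]((S ⋈[f=d] U)) → 0
  π[f](σ[d>=7]((S ⋈[f=d] U))) → 0

E1 result:
f
6
E2 result:
f
(0 rows)
Witness: (6,) appears 1× in E1 but 0× in E2.

no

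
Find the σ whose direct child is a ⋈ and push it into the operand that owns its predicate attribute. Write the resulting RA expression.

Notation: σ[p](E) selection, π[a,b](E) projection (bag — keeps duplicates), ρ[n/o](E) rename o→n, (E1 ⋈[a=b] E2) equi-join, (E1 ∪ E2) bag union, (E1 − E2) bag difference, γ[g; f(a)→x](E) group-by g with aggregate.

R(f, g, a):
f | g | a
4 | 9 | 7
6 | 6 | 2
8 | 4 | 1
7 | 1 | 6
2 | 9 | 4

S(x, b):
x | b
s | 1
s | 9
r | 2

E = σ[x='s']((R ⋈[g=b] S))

σ filters on x, owned by the right side.
E' = (R ⋈[g=b] σ[x='s'](S))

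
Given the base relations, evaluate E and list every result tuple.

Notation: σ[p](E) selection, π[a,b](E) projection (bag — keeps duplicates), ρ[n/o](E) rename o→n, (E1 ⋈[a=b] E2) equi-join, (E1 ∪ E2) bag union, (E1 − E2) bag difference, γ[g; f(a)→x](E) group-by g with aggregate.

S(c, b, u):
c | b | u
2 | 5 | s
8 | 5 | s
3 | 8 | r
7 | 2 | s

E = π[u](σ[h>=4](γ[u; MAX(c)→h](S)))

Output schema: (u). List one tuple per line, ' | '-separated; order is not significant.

Subexpression sizes:
  S → 4
  γ[u; MAX(c)→h](S) → 2
  σ[h>=4](γ[u; MAX(c)→h](S)) → 1
  π[u](σ[h>=4](γ[u; MAX(c)→h](S))) → 1

== RESULT ==
u
s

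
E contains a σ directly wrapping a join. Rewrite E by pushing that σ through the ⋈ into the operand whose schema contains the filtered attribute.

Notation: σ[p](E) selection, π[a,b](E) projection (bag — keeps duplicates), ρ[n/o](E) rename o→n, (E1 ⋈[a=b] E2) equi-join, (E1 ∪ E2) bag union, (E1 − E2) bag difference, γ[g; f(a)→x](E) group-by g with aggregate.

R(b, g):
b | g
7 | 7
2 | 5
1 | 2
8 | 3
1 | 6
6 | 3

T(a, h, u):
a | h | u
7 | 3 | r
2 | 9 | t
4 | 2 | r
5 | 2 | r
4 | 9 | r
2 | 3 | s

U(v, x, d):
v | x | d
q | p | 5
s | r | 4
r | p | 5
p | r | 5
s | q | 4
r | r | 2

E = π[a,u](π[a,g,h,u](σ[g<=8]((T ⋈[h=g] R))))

σ filters on g, owned by the right side.
E' = π[a,u](π[a,g,h,u]((T ⋈[h=g] σ[g<=8](R))))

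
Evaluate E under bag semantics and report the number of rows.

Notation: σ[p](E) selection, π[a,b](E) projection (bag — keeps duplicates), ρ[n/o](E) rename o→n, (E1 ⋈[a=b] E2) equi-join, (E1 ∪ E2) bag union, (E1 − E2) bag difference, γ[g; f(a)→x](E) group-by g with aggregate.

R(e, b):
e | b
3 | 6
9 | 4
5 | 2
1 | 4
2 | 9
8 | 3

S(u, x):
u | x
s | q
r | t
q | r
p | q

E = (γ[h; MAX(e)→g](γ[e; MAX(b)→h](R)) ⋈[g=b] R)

Row counts bottom-up:
  R → 6
  γ[e; MAX(b)→h](R) → 6
  γ[h; MAX(e)→g](γ[e; MAX(b)→h](R)) → 5
  R → 6
  (γ[h; MAX(e)→g](γ[e; MAX(b)→h](R)) ⋈[g=b] R) → 3

|E| = 3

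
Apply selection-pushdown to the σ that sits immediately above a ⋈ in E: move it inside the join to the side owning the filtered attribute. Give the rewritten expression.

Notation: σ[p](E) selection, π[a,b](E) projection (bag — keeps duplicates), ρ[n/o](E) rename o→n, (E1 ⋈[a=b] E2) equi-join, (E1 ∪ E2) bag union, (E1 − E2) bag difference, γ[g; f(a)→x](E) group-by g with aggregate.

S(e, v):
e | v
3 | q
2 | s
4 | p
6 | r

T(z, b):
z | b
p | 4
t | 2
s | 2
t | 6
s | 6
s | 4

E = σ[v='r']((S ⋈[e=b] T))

σ filters on v, owned by the left side.
E' = (σ[v='r'](S) ⋈[e=b] T)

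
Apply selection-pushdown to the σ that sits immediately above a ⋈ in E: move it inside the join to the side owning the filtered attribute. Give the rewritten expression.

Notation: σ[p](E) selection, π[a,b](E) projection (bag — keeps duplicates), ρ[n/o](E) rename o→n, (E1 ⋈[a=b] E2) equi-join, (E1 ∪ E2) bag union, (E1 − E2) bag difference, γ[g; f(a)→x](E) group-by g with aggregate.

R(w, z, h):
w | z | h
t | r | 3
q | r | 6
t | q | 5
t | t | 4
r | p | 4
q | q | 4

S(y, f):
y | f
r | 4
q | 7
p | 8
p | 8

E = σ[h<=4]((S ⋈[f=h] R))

σ filters on h, owned by the right side.
E' = (S ⋈[f=h] σ[h<=4](R))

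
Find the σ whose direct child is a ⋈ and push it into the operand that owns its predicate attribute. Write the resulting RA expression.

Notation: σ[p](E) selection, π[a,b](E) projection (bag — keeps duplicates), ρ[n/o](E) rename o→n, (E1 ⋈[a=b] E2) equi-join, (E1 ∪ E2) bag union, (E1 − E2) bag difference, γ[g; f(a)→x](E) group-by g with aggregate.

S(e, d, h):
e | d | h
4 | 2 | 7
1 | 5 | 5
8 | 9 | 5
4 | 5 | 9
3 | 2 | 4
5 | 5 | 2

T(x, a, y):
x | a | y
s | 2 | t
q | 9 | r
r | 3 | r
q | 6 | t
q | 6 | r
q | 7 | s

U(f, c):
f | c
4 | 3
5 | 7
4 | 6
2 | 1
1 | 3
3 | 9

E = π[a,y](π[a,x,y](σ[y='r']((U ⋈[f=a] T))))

σ filters on y, owned by the right side.
E' = π[a,y](π[a,x,y]((U ⋈[f=a] σ[y='r'](T))))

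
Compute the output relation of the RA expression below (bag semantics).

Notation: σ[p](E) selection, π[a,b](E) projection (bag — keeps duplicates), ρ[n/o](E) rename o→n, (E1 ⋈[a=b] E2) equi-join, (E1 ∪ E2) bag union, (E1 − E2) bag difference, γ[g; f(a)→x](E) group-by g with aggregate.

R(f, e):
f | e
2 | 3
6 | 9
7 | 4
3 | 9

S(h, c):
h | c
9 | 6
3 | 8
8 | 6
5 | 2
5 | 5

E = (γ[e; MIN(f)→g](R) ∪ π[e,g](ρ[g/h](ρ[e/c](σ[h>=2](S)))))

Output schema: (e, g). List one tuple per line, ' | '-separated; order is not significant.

Row counts bottom-up:
  R → 4
  γ[e; MIN(f)→g](R) → 3
  S → 5
  σ[h>=2](S) → 5
  ρ[e/c](σ[h>=2](S)) → 5
  ρ[g/h](ρ[e/c](σ[h>=2](S))) → 5
  π[e,g](ρ[g/h](ρ[e/c](σ[h>=2](S)))) → 5
  (γ[e; MIN(f)→g](R) ∪ π[e,g](ρ[g/h](ρ[e/c](σ[h>=2](S))))) → 8

== RESULT ==
e | g
2 | 5
3 | 2
4 | 7
5 | 5
6 | 8
6 | 9
8 | 3
9 | 3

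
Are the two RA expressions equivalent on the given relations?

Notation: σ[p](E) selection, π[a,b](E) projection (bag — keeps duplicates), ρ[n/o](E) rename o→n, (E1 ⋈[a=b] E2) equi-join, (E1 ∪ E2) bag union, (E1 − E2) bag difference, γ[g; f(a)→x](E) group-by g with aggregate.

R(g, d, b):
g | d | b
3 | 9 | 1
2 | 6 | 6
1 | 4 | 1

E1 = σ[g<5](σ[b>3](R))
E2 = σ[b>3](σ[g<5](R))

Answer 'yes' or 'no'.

E1 per-node cardinality:
  R → 3
  σ[b>3](R) → 1
  σ[g<5](σ[b>3](R)) → 1
E2 per-node cardinality:
  R → 3
  σ[g<5](R) → 3
  σ[b>3](σ[g<5](R)) → 1

E1 and E2 produce the same multiset:
g | d | b
2 | 6 | 6

yes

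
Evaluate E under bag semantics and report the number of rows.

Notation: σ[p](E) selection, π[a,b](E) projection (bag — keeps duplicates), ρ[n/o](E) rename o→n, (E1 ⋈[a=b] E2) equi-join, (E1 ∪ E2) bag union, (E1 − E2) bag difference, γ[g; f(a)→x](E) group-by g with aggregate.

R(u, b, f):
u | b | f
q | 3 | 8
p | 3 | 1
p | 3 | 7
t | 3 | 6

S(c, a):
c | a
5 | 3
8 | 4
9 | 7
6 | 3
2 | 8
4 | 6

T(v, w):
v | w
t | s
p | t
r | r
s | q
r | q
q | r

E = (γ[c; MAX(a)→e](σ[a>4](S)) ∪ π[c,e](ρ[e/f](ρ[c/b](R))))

Row counts bottom-up:
  S → 6
  σ[a>4](S) → 3
  γ[c; MAX(a)→e](σ[a>4](S)) → 3
  R → 4
  ρ[c/b](R) → 4
  ρ[e/f](ρ[c/b](R)) → 4
  π[c,e](ρ[e/f](ρ[c/b](R))) → 4
  (γ[c; MAX(a)→e](σ[a>4](S)) ∪ π[c,e](ρ[e/f](ρ[c/b](R)))) → 7

|E| = 7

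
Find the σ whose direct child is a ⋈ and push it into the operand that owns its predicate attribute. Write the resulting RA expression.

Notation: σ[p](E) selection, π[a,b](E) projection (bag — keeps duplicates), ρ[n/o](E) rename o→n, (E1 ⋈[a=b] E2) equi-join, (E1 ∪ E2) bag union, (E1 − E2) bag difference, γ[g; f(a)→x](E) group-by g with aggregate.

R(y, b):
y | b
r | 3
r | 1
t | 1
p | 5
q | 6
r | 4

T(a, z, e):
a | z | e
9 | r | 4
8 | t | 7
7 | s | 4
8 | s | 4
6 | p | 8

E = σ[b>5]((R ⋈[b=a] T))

σ filters on b, owned by the left side.
E' = (σ[b>5](R) ⋈[b=a] T)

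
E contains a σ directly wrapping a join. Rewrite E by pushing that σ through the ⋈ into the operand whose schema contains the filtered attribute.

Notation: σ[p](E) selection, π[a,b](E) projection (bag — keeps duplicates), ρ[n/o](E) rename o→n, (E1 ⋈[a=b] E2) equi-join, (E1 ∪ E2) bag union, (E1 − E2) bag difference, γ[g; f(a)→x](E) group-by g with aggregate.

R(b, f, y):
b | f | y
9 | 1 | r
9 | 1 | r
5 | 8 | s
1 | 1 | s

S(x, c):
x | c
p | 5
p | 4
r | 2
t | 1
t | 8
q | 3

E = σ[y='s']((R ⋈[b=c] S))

σ filters on y, owned by the left side.
E' = (σ[y='s'](R) ⋈[b=c] S)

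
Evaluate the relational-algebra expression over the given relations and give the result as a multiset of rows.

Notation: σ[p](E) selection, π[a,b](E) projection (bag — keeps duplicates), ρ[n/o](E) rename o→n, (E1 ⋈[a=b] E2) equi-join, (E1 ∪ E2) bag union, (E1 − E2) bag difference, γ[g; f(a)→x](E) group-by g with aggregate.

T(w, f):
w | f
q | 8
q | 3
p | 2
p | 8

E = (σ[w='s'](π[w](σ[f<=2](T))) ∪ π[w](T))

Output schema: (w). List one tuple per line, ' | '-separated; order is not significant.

Row counts bottom-up:
  T → 4
  σ[f<=2](T) → 1
  π[w](σ[f<=2](T)) → 1
  σ[w='s'](π[w](σ[f<=2](T))) → 0
  T → 4
  π[w](T) → 4
  (σ[w='s'](π[w](σ[f<=2](T))) ∪ π[w](T)) → 4

== RESULT ==
w
p
p
q
q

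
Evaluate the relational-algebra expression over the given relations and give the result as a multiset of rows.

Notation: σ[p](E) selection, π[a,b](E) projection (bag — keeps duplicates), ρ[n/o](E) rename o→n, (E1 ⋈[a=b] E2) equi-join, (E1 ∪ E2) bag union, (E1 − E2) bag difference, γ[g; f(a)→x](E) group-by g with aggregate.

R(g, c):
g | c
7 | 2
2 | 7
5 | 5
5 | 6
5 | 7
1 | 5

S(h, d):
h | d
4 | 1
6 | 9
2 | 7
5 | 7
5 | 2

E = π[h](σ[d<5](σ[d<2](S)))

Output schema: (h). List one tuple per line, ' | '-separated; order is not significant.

Subexpression sizes:
  S → 5
  σ[d<2](S) → 1
  σ[d<5](σ[d<2](S)) → 1
  π[h](σ[d<5](σ[d<2](S))) → 1

== RESULT ==
h
4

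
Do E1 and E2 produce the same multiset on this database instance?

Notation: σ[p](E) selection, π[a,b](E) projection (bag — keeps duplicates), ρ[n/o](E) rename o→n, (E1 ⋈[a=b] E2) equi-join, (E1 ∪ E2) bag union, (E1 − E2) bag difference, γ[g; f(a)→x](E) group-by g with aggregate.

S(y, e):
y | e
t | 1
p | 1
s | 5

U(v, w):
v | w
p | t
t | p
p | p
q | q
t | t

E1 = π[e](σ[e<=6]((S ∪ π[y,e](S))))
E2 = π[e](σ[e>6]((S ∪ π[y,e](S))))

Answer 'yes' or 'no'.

E1 stepwise |·|:
  S → 3
  S → 3
  π[y,e](S) → 3
  (S ∪ π[y,e](S)) → 6
  σ[e<=6]((S ∪ π[y,e](S))) → 6
  π[e](σ[e<=6]((S ∪ π[y,e](S)))) → 6
E2 stepwise |·|:
  S → 3
  S → 3
  π[y,e](S) → 3
  (S ∪ π[y,e](S)) → 6
  σ[e>6]((S ∪ π[y,e](S))) → 0
  π[e](σ[e>6]((S ∪ π[y,e](S)))) → 0

E1 result:
e
1
1
1
1
5
5
E2 result:
e
(0 rows)
Witness: (1,) appears 4× in E1 but 0× in E2.

no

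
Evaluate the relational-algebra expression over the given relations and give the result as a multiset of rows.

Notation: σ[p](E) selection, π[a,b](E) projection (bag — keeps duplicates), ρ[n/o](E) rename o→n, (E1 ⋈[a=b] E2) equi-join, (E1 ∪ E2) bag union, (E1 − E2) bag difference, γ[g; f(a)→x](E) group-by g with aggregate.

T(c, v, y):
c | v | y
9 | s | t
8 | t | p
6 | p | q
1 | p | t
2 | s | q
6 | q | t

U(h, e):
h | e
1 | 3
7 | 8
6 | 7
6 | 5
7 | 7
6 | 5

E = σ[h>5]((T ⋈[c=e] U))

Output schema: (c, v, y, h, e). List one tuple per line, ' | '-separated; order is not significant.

Subexpression sizes:
  T → 6
  U → 6
  (T ⋈[c=e] U) → 1
  σ[h>5]((T ⋈[c=e] U)) → 1

== RESULT ==
c | v | y | h | e
8 | t | p | 7 | 8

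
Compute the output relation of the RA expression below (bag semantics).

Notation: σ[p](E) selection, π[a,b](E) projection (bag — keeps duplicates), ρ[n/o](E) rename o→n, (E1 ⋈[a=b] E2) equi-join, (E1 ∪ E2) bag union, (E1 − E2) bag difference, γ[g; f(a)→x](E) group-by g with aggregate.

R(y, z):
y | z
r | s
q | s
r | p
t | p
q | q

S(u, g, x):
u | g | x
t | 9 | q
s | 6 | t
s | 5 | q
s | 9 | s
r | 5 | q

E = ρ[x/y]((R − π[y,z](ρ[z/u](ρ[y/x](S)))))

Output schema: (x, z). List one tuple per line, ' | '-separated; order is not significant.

Subexpression sizes:
  R → 5
  S → 5
  ρ[y/x](S) → 5
  ρ[z/u](ρ[y/x](S)) → 5
  π[y,z](ρ[z/u](ρ[y/x](S))) → 5
  (R − π[y,z](ρ[z/u](ρ[y/x](S)))) → 4
  ρ[x/y]((R − π[y,z](ρ[z/u](ρ[y/x](S))))) → 4

== RESULT ==
x | z
q | q
r | p
r | s
t | p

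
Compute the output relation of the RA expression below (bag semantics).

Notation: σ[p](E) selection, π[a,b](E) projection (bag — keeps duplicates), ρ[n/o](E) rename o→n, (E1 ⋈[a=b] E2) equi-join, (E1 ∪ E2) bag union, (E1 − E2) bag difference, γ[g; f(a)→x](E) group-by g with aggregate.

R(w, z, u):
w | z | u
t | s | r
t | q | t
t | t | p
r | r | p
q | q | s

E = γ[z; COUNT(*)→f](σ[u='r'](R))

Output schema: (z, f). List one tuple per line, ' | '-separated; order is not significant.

Per-node cardinality:
  R → 5
  σ[u='r'](R) → 1
  γ[z; COUNT(*)→f](σ[u='r'](R)) → 1

== RESULT ==
z | f
s | 1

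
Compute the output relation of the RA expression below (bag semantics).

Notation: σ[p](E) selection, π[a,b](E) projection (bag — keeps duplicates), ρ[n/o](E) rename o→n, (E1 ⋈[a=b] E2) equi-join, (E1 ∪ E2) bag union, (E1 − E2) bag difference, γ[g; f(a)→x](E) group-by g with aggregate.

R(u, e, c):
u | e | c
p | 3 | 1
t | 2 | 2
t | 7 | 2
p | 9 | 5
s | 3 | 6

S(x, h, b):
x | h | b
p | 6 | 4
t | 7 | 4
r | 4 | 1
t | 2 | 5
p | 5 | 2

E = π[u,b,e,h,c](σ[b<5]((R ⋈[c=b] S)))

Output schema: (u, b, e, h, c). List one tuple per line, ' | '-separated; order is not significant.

Row counts bottom-up:
  R → 5
  S → 5
  (R ⋈[c=b] S) → 4
  σ[b<5]((R ⋈[c=b] S)) → 3
  π[u,b,e,h,c](σ[b<5]((R ⋈[c=b] S))) → 3

== RESULT ==
u | b | e | h | c
p | 1 | 3 | 4 | 1
t | 2 | 2 | 5 | 2
t | 2 | 7 | 5 | 2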